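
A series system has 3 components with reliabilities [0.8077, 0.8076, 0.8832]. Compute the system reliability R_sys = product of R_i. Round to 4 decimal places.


Components: [0.8077, 0.8076, 0.8832]
After component 1 (R=0.8077): product = 0.8077
After component 2 (R=0.8076): product = 0.6523
After component 3 (R=0.8832): product = 0.5761
R_sys = 0.5761

0.5761


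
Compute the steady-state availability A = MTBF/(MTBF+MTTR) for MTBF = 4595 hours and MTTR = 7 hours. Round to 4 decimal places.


MTBF = 4595
MTTR = 7
MTBF + MTTR = 4602
A = 4595 / 4602
A = 0.9985

0.9985


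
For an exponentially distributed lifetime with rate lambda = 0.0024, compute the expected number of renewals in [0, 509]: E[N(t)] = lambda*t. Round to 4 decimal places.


lambda = 0.0024
t = 509
E[N(t)] = lambda * t
E[N(t)] = 0.0024 * 509
E[N(t)] = 1.2216

1.2216


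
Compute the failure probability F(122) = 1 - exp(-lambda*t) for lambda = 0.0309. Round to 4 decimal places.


lambda = 0.0309, t = 122
lambda * t = 3.7698
exp(-3.7698) = 0.0231
F(t) = 1 - 0.0231
F(t) = 0.9769

0.9769


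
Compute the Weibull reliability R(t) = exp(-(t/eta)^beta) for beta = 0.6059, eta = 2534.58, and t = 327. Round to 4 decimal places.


beta = 0.6059, eta = 2534.58, t = 327
t/eta = 327 / 2534.58 = 0.129
(t/eta)^beta = 0.129^0.6059 = 0.2892
R(t) = exp(-0.2892)
R(t) = 0.7489

0.7489


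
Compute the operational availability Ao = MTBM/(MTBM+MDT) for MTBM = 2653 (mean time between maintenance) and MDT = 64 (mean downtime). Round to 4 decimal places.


MTBM = 2653
MDT = 64
MTBM + MDT = 2717
Ao = 2653 / 2717
Ao = 0.9764

0.9764


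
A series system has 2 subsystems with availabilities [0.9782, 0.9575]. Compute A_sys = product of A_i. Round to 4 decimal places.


Subsystems: [0.9782, 0.9575]
After subsystem 1 (A=0.9782): product = 0.9782
After subsystem 2 (A=0.9575): product = 0.9366
A_sys = 0.9366

0.9366


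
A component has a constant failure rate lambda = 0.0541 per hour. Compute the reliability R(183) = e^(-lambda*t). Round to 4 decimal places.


lambda = 0.0541
t = 183
lambda * t = 9.9003
R(t) = e^(-9.9003)
R(t) = 0.0001

0.0001


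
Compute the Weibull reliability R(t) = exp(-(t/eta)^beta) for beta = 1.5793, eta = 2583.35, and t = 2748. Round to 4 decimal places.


beta = 1.5793, eta = 2583.35, t = 2748
t/eta = 2748 / 2583.35 = 1.0637
(t/eta)^beta = 1.0637^1.5793 = 1.1025
R(t) = exp(-1.1025)
R(t) = 0.332

0.332


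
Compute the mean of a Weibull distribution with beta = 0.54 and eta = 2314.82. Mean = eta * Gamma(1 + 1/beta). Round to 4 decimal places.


beta = 0.54, eta = 2314.82
1/beta = 1.8519
1 + 1/beta = 2.8519
Gamma(2.8519) = 1.7522
Mean = 2314.82 * 1.7522
Mean = 4055.9717

4055.9717


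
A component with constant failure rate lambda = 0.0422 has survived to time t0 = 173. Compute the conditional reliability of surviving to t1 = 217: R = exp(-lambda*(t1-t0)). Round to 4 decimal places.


lambda = 0.0422
t0 = 173, t1 = 217
t1 - t0 = 44
lambda * (t1-t0) = 0.0422 * 44 = 1.8568
R = exp(-1.8568)
R = 0.1562

0.1562


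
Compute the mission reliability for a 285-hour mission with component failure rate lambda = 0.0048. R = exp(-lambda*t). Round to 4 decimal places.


lambda = 0.0048
mission_time = 285
lambda * t = 0.0048 * 285 = 1.368
R = exp(-1.368)
R = 0.2546

0.2546


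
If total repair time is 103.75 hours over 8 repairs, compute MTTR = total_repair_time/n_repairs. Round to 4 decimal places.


total_repair_time = 103.75
n_repairs = 8
MTTR = 103.75 / 8
MTTR = 12.9688

12.9688


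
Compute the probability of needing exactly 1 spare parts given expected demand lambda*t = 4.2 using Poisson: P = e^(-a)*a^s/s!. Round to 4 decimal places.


a = 4.2, s = 1
e^(-a) = e^(-4.2) = 0.015
a^s = 4.2^1 = 4.2
s! = 1
P = 0.015 * 4.2 / 1
P = 0.063

0.063


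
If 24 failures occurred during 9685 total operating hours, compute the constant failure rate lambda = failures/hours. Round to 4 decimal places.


failures = 24
total_hours = 9685
lambda = 24 / 9685
lambda = 0.0025

0.0025


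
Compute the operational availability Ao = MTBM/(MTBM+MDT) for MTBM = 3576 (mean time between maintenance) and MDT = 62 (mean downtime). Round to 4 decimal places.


MTBM = 3576
MDT = 62
MTBM + MDT = 3638
Ao = 3576 / 3638
Ao = 0.983

0.983


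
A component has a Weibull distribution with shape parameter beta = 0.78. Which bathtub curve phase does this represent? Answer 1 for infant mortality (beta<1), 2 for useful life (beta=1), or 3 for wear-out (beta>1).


beta = 0.78
Compare beta to 1:
beta < 1 => infant mortality (phase 1)
beta = 1 => useful life (phase 2)
beta > 1 => wear-out (phase 3)
Since beta = 0.78, this is infant mortality (decreasing failure rate)
Phase = 1

1


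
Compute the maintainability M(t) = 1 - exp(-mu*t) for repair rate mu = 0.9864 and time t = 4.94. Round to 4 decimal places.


mu = 0.9864, t = 4.94
mu * t = 0.9864 * 4.94 = 4.8728
exp(-4.8728) = 0.0077
M(t) = 1 - 0.0077
M(t) = 0.9923

0.9923


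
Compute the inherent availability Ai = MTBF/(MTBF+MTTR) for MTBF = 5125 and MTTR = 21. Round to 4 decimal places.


MTBF = 5125
MTTR = 21
MTBF + MTTR = 5146
Ai = 5125 / 5146
Ai = 0.9959

0.9959


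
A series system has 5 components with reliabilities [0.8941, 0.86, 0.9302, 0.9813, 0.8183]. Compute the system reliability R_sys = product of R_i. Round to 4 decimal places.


Components: [0.8941, 0.86, 0.9302, 0.9813, 0.8183]
After component 1 (R=0.8941): product = 0.8941
After component 2 (R=0.86): product = 0.7689
After component 3 (R=0.9302): product = 0.7153
After component 4 (R=0.9813): product = 0.7019
After component 5 (R=0.8183): product = 0.5743
R_sys = 0.5743

0.5743


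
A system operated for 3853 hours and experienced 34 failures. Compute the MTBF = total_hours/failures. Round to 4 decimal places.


total_hours = 3853
failures = 34
MTBF = 3853 / 34
MTBF = 113.3235

113.3235


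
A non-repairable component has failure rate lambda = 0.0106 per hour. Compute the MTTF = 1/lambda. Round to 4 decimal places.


lambda = 0.0106
MTTF = 1 / 0.0106
MTTF = 94.3396

94.3396


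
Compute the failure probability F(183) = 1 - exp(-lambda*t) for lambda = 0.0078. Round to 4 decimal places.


lambda = 0.0078, t = 183
lambda * t = 1.4274
exp(-1.4274) = 0.2399
F(t) = 1 - 0.2399
F(t) = 0.7601

0.7601


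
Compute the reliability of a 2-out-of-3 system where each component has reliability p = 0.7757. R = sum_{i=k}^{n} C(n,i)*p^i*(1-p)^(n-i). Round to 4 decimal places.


k = 2, n = 3, p = 0.7757
i=2: C(3,2)=3 * 0.7757^2 * 0.2243^1 = 0.4049
i=3: C(3,3)=1 * 0.7757^3 * 0.2243^0 = 0.4667
R = sum of terms = 0.8716

0.8716


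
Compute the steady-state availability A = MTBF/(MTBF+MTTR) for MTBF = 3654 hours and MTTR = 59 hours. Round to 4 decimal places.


MTBF = 3654
MTTR = 59
MTBF + MTTR = 3713
A = 3654 / 3713
A = 0.9841

0.9841


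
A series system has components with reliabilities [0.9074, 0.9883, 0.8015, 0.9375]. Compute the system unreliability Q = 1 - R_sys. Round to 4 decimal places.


Components: [0.9074, 0.9883, 0.8015, 0.9375]
After component 1: product = 0.9074
After component 2: product = 0.8968
After component 3: product = 0.7188
After component 4: product = 0.6738
R_sys = 0.6738
Q = 1 - 0.6738 = 0.3262

0.3262


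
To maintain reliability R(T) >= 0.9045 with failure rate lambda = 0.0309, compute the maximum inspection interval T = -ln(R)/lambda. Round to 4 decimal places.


R_target = 0.9045
lambda = 0.0309
-ln(0.9045) = 0.1004
T = 0.1004 / 0.0309
T = 3.2483

3.2483


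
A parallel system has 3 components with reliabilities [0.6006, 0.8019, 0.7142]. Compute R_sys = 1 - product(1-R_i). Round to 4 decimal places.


Components: [0.6006, 0.8019, 0.7142]
(1 - 0.6006) = 0.3994, running product = 0.3994
(1 - 0.8019) = 0.1981, running product = 0.0791
(1 - 0.7142) = 0.2858, running product = 0.0226
Product of (1-R_i) = 0.0226
R_sys = 1 - 0.0226 = 0.9774

0.9774


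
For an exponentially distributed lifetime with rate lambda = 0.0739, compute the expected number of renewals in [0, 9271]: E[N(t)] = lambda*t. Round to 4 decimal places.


lambda = 0.0739
t = 9271
E[N(t)] = lambda * t
E[N(t)] = 0.0739 * 9271
E[N(t)] = 685.1269

685.1269


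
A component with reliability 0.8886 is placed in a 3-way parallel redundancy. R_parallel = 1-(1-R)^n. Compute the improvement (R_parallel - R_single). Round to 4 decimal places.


R_single = 0.8886, n = 3
1 - R_single = 0.1114
(1 - R_single)^n = 0.1114^3 = 0.0014
R_parallel = 1 - 0.0014 = 0.9986
Improvement = 0.9986 - 0.8886
Improvement = 0.11

0.11


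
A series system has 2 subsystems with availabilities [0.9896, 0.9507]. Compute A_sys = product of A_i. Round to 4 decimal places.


Subsystems: [0.9896, 0.9507]
After subsystem 1 (A=0.9896): product = 0.9896
After subsystem 2 (A=0.9507): product = 0.9408
A_sys = 0.9408

0.9408


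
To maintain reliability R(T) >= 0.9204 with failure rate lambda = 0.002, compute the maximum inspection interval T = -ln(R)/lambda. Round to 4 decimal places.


R_target = 0.9204
lambda = 0.002
-ln(0.9204) = 0.0829
T = 0.0829 / 0.002
T = 41.4735

41.4735


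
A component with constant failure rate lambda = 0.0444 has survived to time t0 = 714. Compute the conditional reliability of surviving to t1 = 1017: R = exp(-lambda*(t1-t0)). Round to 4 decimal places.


lambda = 0.0444
t0 = 714, t1 = 1017
t1 - t0 = 303
lambda * (t1-t0) = 0.0444 * 303 = 13.4532
R = exp(-13.4532)
R = 0.0

0.0


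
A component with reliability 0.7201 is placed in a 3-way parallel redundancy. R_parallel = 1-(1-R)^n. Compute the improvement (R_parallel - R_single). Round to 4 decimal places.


R_single = 0.7201, n = 3
1 - R_single = 0.2799
(1 - R_single)^n = 0.2799^3 = 0.0219
R_parallel = 1 - 0.0219 = 0.9781
Improvement = 0.9781 - 0.7201
Improvement = 0.258

0.258


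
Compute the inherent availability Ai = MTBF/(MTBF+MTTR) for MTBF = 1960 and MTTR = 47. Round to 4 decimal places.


MTBF = 1960
MTTR = 47
MTBF + MTTR = 2007
Ai = 1960 / 2007
Ai = 0.9766

0.9766


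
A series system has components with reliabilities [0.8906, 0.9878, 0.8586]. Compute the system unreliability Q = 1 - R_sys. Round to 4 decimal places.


Components: [0.8906, 0.9878, 0.8586]
After component 1: product = 0.8906
After component 2: product = 0.8797
After component 3: product = 0.7553
R_sys = 0.7553
Q = 1 - 0.7553 = 0.2447

0.2447


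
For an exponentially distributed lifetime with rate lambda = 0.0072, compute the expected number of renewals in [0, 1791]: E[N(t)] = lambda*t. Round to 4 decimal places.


lambda = 0.0072
t = 1791
E[N(t)] = lambda * t
E[N(t)] = 0.0072 * 1791
E[N(t)] = 12.8952

12.8952


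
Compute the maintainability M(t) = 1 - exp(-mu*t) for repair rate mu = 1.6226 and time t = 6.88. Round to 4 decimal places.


mu = 1.6226, t = 6.88
mu * t = 1.6226 * 6.88 = 11.1635
exp(-11.1635) = 0.0
M(t) = 1 - 0.0
M(t) = 1.0

1.0


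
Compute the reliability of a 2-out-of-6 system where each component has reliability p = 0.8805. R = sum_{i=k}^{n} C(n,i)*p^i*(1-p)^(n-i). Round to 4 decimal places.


k = 2, n = 6, p = 0.8805
i=2: C(6,2)=15 * 0.8805^2 * 0.1195^4 = 0.0024
i=3: C(6,3)=20 * 0.8805^3 * 0.1195^3 = 0.0233
i=4: C(6,4)=15 * 0.8805^4 * 0.1195^2 = 0.1287
i=5: C(6,5)=6 * 0.8805^5 * 0.1195^1 = 0.3795
i=6: C(6,6)=1 * 0.8805^6 * 0.1195^0 = 0.466
R = sum of terms = 0.9999

0.9999


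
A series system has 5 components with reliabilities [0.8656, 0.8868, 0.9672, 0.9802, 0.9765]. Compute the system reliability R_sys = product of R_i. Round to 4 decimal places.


Components: [0.8656, 0.8868, 0.9672, 0.9802, 0.9765]
After component 1 (R=0.8656): product = 0.8656
After component 2 (R=0.8868): product = 0.7676
After component 3 (R=0.9672): product = 0.7424
After component 4 (R=0.9802): product = 0.7277
After component 5 (R=0.9765): product = 0.7106
R_sys = 0.7106

0.7106


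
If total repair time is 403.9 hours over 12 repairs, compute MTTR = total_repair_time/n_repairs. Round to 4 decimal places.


total_repair_time = 403.9
n_repairs = 12
MTTR = 403.9 / 12
MTTR = 33.6583

33.6583


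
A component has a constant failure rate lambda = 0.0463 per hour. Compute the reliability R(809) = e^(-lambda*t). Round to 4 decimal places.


lambda = 0.0463
t = 809
lambda * t = 37.4567
R(t) = e^(-37.4567)
R(t) = 0.0

0.0


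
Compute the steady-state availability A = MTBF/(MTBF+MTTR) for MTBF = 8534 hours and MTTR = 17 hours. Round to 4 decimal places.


MTBF = 8534
MTTR = 17
MTBF + MTTR = 8551
A = 8534 / 8551
A = 0.998

0.998


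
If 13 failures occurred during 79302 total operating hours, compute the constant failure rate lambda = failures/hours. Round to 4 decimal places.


failures = 13
total_hours = 79302
lambda = 13 / 79302
lambda = 0.0002

0.0002


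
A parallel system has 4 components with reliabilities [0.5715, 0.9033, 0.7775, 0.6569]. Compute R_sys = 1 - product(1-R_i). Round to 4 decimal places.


Components: [0.5715, 0.9033, 0.7775, 0.6569]
(1 - 0.5715) = 0.4285, running product = 0.4285
(1 - 0.9033) = 0.0967, running product = 0.0414
(1 - 0.7775) = 0.2225, running product = 0.0092
(1 - 0.6569) = 0.3431, running product = 0.0032
Product of (1-R_i) = 0.0032
R_sys = 1 - 0.0032 = 0.9968

0.9968


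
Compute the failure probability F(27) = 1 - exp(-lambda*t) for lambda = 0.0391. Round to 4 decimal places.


lambda = 0.0391, t = 27
lambda * t = 1.0557
exp(-1.0557) = 0.3479
F(t) = 1 - 0.3479
F(t) = 0.6521

0.6521


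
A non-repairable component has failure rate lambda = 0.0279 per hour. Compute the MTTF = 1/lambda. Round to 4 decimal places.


lambda = 0.0279
MTTF = 1 / 0.0279
MTTF = 35.8423

35.8423


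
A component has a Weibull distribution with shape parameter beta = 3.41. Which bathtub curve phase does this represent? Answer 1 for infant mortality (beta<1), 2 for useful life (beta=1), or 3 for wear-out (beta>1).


beta = 3.41
Compare beta to 1:
beta < 1 => infant mortality (phase 1)
beta = 1 => useful life (phase 2)
beta > 1 => wear-out (phase 3)
Since beta = 3.41, this is wear-out (increasing failure rate)
Phase = 3

3


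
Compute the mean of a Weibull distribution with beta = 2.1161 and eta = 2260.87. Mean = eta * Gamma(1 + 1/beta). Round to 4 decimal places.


beta = 2.1161, eta = 2260.87
1/beta = 0.4726
1 + 1/beta = 1.4726
Gamma(1.4726) = 0.8857
Mean = 2260.87 * 0.8857
Mean = 2002.3492

2002.3492


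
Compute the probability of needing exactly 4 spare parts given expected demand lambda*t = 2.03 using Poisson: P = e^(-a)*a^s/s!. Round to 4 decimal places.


a = 2.03, s = 4
e^(-a) = e^(-2.03) = 0.1313
a^s = 2.03^4 = 16.9818
s! = 24
P = 0.1313 * 16.9818 / 24
P = 0.0929

0.0929


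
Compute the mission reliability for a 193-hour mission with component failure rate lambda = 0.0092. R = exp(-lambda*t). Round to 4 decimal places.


lambda = 0.0092
mission_time = 193
lambda * t = 0.0092 * 193 = 1.7756
R = exp(-1.7756)
R = 0.1694

0.1694


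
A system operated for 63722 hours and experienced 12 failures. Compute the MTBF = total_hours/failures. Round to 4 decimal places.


total_hours = 63722
failures = 12
MTBF = 63722 / 12
MTBF = 5310.1667

5310.1667


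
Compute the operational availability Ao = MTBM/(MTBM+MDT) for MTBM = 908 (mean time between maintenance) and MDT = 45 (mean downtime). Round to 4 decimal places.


MTBM = 908
MDT = 45
MTBM + MDT = 953
Ao = 908 / 953
Ao = 0.9528

0.9528


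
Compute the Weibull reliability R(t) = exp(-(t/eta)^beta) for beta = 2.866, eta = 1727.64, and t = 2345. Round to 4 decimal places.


beta = 2.866, eta = 1727.64, t = 2345
t/eta = 2345 / 1727.64 = 1.3573
(t/eta)^beta = 1.3573^2.866 = 2.4004
R(t) = exp(-2.4004)
R(t) = 0.0907

0.0907


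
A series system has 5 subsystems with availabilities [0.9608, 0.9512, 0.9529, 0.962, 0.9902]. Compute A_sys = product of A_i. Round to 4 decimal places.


Subsystems: [0.9608, 0.9512, 0.9529, 0.962, 0.9902]
After subsystem 1 (A=0.9608): product = 0.9608
After subsystem 2 (A=0.9512): product = 0.9139
After subsystem 3 (A=0.9529): product = 0.8709
After subsystem 4 (A=0.962): product = 0.8378
After subsystem 5 (A=0.9902): product = 0.8296
A_sys = 0.8296

0.8296


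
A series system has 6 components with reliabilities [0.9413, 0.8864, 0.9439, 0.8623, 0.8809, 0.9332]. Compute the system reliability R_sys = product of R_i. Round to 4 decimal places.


Components: [0.9413, 0.8864, 0.9439, 0.8623, 0.8809, 0.9332]
After component 1 (R=0.9413): product = 0.9413
After component 2 (R=0.8864): product = 0.8344
After component 3 (R=0.9439): product = 0.7876
After component 4 (R=0.8623): product = 0.6791
After component 5 (R=0.8809): product = 0.5982
After component 6 (R=0.9332): product = 0.5583
R_sys = 0.5583

0.5583


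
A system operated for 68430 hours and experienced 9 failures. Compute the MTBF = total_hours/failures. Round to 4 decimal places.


total_hours = 68430
failures = 9
MTBF = 68430 / 9
MTBF = 7603.3333

7603.3333


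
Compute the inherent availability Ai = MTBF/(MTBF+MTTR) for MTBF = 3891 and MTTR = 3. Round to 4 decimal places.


MTBF = 3891
MTTR = 3
MTBF + MTTR = 3894
Ai = 3891 / 3894
Ai = 0.9992

0.9992


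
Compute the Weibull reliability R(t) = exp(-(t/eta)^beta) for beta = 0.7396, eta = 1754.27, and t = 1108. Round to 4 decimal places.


beta = 0.7396, eta = 1754.27, t = 1108
t/eta = 1108 / 1754.27 = 0.6316
(t/eta)^beta = 0.6316^0.7396 = 0.7119
R(t) = exp(-0.7119)
R(t) = 0.4907

0.4907


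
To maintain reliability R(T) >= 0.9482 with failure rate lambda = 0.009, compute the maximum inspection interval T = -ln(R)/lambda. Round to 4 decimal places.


R_target = 0.9482
lambda = 0.009
-ln(0.9482) = 0.0532
T = 0.0532 / 0.009
T = 5.91

5.91


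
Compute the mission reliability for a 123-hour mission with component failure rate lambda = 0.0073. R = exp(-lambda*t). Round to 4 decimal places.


lambda = 0.0073
mission_time = 123
lambda * t = 0.0073 * 123 = 0.8979
R = exp(-0.8979)
R = 0.4074

0.4074


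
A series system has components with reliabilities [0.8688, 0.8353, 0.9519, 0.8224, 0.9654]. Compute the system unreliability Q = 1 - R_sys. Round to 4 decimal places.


Components: [0.8688, 0.8353, 0.9519, 0.8224, 0.9654]
After component 1: product = 0.8688
After component 2: product = 0.7257
After component 3: product = 0.6908
After component 4: product = 0.5681
After component 5: product = 0.5485
R_sys = 0.5485
Q = 1 - 0.5485 = 0.4515

0.4515


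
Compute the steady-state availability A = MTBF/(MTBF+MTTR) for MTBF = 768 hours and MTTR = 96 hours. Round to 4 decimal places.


MTBF = 768
MTTR = 96
MTBF + MTTR = 864
A = 768 / 864
A = 0.8889

0.8889


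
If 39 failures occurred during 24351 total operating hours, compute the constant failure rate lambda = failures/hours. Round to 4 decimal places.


failures = 39
total_hours = 24351
lambda = 39 / 24351
lambda = 0.0016

0.0016


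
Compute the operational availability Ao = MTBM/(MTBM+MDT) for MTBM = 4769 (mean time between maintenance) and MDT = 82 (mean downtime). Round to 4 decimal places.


MTBM = 4769
MDT = 82
MTBM + MDT = 4851
Ao = 4769 / 4851
Ao = 0.9831

0.9831


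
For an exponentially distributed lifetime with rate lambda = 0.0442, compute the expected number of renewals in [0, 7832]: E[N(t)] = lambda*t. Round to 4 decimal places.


lambda = 0.0442
t = 7832
E[N(t)] = lambda * t
E[N(t)] = 0.0442 * 7832
E[N(t)] = 346.1744

346.1744


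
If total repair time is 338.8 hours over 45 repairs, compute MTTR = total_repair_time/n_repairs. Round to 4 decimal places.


total_repair_time = 338.8
n_repairs = 45
MTTR = 338.8 / 45
MTTR = 7.5289

7.5289


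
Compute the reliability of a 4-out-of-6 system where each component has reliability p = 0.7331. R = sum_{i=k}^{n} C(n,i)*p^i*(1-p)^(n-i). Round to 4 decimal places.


k = 4, n = 6, p = 0.7331
i=4: C(6,4)=15 * 0.7331^4 * 0.2669^2 = 0.3086
i=5: C(6,5)=6 * 0.7331^5 * 0.2669^1 = 0.3391
i=6: C(6,6)=1 * 0.7331^6 * 0.2669^0 = 0.1552
R = sum of terms = 0.803

0.803


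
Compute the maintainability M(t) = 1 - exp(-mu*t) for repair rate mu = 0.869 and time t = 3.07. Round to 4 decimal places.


mu = 0.869, t = 3.07
mu * t = 0.869 * 3.07 = 2.6678
exp(-2.6678) = 0.0694
M(t) = 1 - 0.0694
M(t) = 0.9306

0.9306


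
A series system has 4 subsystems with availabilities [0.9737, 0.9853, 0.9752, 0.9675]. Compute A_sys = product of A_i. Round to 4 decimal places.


Subsystems: [0.9737, 0.9853, 0.9752, 0.9675]
After subsystem 1 (A=0.9737): product = 0.9737
After subsystem 2 (A=0.9853): product = 0.9594
After subsystem 3 (A=0.9752): product = 0.9356
After subsystem 4 (A=0.9675): product = 0.9052
A_sys = 0.9052

0.9052


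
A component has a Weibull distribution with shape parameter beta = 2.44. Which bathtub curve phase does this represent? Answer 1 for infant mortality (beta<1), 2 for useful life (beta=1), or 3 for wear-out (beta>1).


beta = 2.44
Compare beta to 1:
beta < 1 => infant mortality (phase 1)
beta = 1 => useful life (phase 2)
beta > 1 => wear-out (phase 3)
Since beta = 2.44, this is wear-out (increasing failure rate)
Phase = 3

3


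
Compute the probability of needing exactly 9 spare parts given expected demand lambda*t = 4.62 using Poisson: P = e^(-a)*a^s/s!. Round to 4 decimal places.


a = 4.62, s = 9
e^(-a) = e^(-4.62) = 0.0099
a^s = 4.62^9 = 958909.8505
s! = 362880
P = 0.0099 * 958909.8505 / 362880
P = 0.026

0.026


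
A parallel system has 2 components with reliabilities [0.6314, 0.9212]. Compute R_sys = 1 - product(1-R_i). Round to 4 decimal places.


Components: [0.6314, 0.9212]
(1 - 0.6314) = 0.3686, running product = 0.3686
(1 - 0.9212) = 0.0788, running product = 0.029
Product of (1-R_i) = 0.029
R_sys = 1 - 0.029 = 0.971

0.971


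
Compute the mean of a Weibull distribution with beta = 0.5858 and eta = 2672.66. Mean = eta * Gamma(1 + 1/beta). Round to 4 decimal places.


beta = 0.5858, eta = 2672.66
1/beta = 1.7071
1 + 1/beta = 2.7071
Gamma(2.7071) = 1.5534
Mean = 2672.66 * 1.5534
Mean = 4151.7794

4151.7794


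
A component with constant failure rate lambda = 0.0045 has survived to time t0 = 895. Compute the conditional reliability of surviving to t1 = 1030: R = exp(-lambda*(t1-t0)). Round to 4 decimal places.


lambda = 0.0045
t0 = 895, t1 = 1030
t1 - t0 = 135
lambda * (t1-t0) = 0.0045 * 135 = 0.6075
R = exp(-0.6075)
R = 0.5447

0.5447


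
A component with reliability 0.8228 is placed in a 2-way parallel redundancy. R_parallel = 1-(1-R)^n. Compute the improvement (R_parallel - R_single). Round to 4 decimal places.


R_single = 0.8228, n = 2
1 - R_single = 0.1772
(1 - R_single)^n = 0.1772^2 = 0.0314
R_parallel = 1 - 0.0314 = 0.9686
Improvement = 0.9686 - 0.8228
Improvement = 0.1458

0.1458


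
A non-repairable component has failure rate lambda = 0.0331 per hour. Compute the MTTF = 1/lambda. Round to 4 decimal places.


lambda = 0.0331
MTTF = 1 / 0.0331
MTTF = 30.2115

30.2115


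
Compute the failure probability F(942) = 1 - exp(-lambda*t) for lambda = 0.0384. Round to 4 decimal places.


lambda = 0.0384, t = 942
lambda * t = 36.1728
exp(-36.1728) = 0.0
F(t) = 1 - 0.0
F(t) = 1.0

1.0


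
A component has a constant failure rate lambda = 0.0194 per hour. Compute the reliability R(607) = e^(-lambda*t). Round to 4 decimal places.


lambda = 0.0194
t = 607
lambda * t = 11.7758
R(t) = e^(-11.7758)
R(t) = 0.0

0.0


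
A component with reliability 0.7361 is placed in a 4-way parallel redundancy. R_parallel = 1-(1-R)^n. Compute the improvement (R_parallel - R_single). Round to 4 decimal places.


R_single = 0.7361, n = 4
1 - R_single = 0.2639
(1 - R_single)^n = 0.2639^4 = 0.0049
R_parallel = 1 - 0.0049 = 0.9951
Improvement = 0.9951 - 0.7361
Improvement = 0.259

0.259


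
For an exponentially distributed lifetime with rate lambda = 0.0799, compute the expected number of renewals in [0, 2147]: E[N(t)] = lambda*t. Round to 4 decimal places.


lambda = 0.0799
t = 2147
E[N(t)] = lambda * t
E[N(t)] = 0.0799 * 2147
E[N(t)] = 171.5453

171.5453


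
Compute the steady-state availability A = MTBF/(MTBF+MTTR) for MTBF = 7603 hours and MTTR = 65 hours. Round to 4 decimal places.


MTBF = 7603
MTTR = 65
MTBF + MTTR = 7668
A = 7603 / 7668
A = 0.9915

0.9915


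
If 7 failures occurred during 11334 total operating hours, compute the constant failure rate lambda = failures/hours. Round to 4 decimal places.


failures = 7
total_hours = 11334
lambda = 7 / 11334
lambda = 0.0006

0.0006


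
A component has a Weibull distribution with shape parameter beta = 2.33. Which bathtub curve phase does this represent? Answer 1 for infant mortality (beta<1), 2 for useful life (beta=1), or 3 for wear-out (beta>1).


beta = 2.33
Compare beta to 1:
beta < 1 => infant mortality (phase 1)
beta = 1 => useful life (phase 2)
beta > 1 => wear-out (phase 3)
Since beta = 2.33, this is wear-out (increasing failure rate)
Phase = 3

3


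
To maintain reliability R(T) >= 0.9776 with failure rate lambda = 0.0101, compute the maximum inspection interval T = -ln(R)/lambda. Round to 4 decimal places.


R_target = 0.9776
lambda = 0.0101
-ln(0.9776) = 0.0227
T = 0.0227 / 0.0101
T = 2.243

2.243


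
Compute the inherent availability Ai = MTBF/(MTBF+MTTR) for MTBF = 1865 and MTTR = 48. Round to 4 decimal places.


MTBF = 1865
MTTR = 48
MTBF + MTTR = 1913
Ai = 1865 / 1913
Ai = 0.9749

0.9749


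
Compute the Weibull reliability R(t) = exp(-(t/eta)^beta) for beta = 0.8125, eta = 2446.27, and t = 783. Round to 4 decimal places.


beta = 0.8125, eta = 2446.27, t = 783
t/eta = 783 / 2446.27 = 0.3201
(t/eta)^beta = 0.3201^0.8125 = 0.3963
R(t) = exp(-0.3963)
R(t) = 0.6728

0.6728


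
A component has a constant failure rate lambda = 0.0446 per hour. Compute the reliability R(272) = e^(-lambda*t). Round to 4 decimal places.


lambda = 0.0446
t = 272
lambda * t = 12.1312
R(t) = e^(-12.1312)
R(t) = 0.0

0.0


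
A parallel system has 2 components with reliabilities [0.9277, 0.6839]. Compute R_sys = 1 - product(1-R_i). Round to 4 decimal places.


Components: [0.9277, 0.6839]
(1 - 0.9277) = 0.0723, running product = 0.0723
(1 - 0.6839) = 0.3161, running product = 0.0229
Product of (1-R_i) = 0.0229
R_sys = 1 - 0.0229 = 0.9771

0.9771


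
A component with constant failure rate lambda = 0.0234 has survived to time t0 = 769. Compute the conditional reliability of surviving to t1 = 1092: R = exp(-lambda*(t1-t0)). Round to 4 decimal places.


lambda = 0.0234
t0 = 769, t1 = 1092
t1 - t0 = 323
lambda * (t1-t0) = 0.0234 * 323 = 7.5582
R = exp(-7.5582)
R = 0.0005

0.0005


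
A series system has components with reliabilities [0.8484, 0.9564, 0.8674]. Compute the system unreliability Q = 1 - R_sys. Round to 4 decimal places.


Components: [0.8484, 0.9564, 0.8674]
After component 1: product = 0.8484
After component 2: product = 0.8114
After component 3: product = 0.7038
R_sys = 0.7038
Q = 1 - 0.7038 = 0.2962

0.2962


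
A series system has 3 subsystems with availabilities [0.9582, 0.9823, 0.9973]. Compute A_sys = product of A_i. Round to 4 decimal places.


Subsystems: [0.9582, 0.9823, 0.9973]
After subsystem 1 (A=0.9582): product = 0.9582
After subsystem 2 (A=0.9823): product = 0.9412
After subsystem 3 (A=0.9973): product = 0.9387
A_sys = 0.9387

0.9387


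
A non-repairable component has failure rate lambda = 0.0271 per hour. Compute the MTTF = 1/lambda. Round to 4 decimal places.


lambda = 0.0271
MTTF = 1 / 0.0271
MTTF = 36.9004

36.9004


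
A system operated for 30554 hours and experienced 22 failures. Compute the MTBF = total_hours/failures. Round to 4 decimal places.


total_hours = 30554
failures = 22
MTBF = 30554 / 22
MTBF = 1388.8182

1388.8182


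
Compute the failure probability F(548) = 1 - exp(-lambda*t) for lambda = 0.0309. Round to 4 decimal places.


lambda = 0.0309, t = 548
lambda * t = 16.9332
exp(-16.9332) = 0.0
F(t) = 1 - 0.0
F(t) = 1.0

1.0


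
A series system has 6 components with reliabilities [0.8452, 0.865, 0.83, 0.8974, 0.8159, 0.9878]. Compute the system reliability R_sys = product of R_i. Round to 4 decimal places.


Components: [0.8452, 0.865, 0.83, 0.8974, 0.8159, 0.9878]
After component 1 (R=0.8452): product = 0.8452
After component 2 (R=0.865): product = 0.7311
After component 3 (R=0.83): product = 0.6068
After component 4 (R=0.8974): product = 0.5446
After component 5 (R=0.8159): product = 0.4443
After component 6 (R=0.9878): product = 0.4389
R_sys = 0.4389

0.4389


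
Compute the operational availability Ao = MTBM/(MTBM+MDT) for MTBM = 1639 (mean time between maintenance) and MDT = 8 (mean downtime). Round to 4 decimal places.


MTBM = 1639
MDT = 8
MTBM + MDT = 1647
Ao = 1639 / 1647
Ao = 0.9951

0.9951


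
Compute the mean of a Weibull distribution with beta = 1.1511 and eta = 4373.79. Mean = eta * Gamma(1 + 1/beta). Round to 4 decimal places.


beta = 1.1511, eta = 4373.79
1/beta = 0.8687
1 + 1/beta = 1.8687
Gamma(1.8687) = 0.9514
Mean = 4373.79 * 0.9514
Mean = 4161.3848

4161.3848


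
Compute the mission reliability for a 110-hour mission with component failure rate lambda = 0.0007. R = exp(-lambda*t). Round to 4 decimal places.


lambda = 0.0007
mission_time = 110
lambda * t = 0.0007 * 110 = 0.077
R = exp(-0.077)
R = 0.9259

0.9259


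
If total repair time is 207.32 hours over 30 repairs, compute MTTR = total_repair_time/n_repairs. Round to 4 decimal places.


total_repair_time = 207.32
n_repairs = 30
MTTR = 207.32 / 30
MTTR = 6.9107

6.9107


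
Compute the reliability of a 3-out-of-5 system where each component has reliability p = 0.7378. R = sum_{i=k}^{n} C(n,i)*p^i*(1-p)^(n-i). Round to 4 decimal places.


k = 3, n = 5, p = 0.7378
i=3: C(5,3)=10 * 0.7378^3 * 0.2622^2 = 0.2761
i=4: C(5,4)=5 * 0.7378^4 * 0.2622^1 = 0.3885
i=5: C(5,5)=1 * 0.7378^5 * 0.2622^0 = 0.2186
R = sum of terms = 0.8832

0.8832


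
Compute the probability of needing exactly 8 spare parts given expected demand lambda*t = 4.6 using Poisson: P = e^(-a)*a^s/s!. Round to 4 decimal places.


a = 4.6, s = 8
e^(-a) = e^(-4.6) = 0.0101
a^s = 4.6^8 = 200476.1223
s! = 40320
P = 0.0101 * 200476.1223 / 40320
P = 0.05

0.05


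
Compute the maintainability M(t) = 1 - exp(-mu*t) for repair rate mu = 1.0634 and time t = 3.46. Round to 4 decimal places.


mu = 1.0634, t = 3.46
mu * t = 1.0634 * 3.46 = 3.6794
exp(-3.6794) = 0.0252
M(t) = 1 - 0.0252
M(t) = 0.9748

0.9748


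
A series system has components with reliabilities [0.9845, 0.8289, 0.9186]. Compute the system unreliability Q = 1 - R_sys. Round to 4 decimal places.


Components: [0.9845, 0.8289, 0.9186]
After component 1: product = 0.9845
After component 2: product = 0.8161
After component 3: product = 0.7496
R_sys = 0.7496
Q = 1 - 0.7496 = 0.2504

0.2504


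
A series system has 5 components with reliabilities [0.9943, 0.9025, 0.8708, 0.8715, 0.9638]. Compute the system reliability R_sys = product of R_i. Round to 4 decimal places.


Components: [0.9943, 0.9025, 0.8708, 0.8715, 0.9638]
After component 1 (R=0.9943): product = 0.9943
After component 2 (R=0.9025): product = 0.8974
After component 3 (R=0.8708): product = 0.7814
After component 4 (R=0.8715): product = 0.681
After component 5 (R=0.9638): product = 0.6564
R_sys = 0.6564

0.6564


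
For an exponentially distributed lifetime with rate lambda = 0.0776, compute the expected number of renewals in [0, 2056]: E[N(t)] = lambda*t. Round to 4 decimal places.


lambda = 0.0776
t = 2056
E[N(t)] = lambda * t
E[N(t)] = 0.0776 * 2056
E[N(t)] = 159.5456

159.5456


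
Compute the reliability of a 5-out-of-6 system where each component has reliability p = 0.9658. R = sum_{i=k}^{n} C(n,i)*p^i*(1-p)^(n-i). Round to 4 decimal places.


k = 5, n = 6, p = 0.9658
i=5: C(6,5)=6 * 0.9658^5 * 0.0342^1 = 0.1724
i=6: C(6,6)=1 * 0.9658^6 * 0.0342^0 = 0.8116
R = sum of terms = 0.984

0.984


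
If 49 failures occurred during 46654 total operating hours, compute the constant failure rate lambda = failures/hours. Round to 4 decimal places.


failures = 49
total_hours = 46654
lambda = 49 / 46654
lambda = 0.0011

0.0011


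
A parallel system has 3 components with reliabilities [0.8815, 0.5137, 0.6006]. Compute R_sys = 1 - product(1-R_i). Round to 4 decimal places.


Components: [0.8815, 0.5137, 0.6006]
(1 - 0.8815) = 0.1185, running product = 0.1185
(1 - 0.5137) = 0.4863, running product = 0.0576
(1 - 0.6006) = 0.3994, running product = 0.023
Product of (1-R_i) = 0.023
R_sys = 1 - 0.023 = 0.977

0.977


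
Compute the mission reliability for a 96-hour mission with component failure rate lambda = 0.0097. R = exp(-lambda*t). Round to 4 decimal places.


lambda = 0.0097
mission_time = 96
lambda * t = 0.0097 * 96 = 0.9312
R = exp(-0.9312)
R = 0.3941

0.3941


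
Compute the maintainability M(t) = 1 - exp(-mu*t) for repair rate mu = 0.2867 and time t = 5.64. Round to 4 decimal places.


mu = 0.2867, t = 5.64
mu * t = 0.2867 * 5.64 = 1.617
exp(-1.617) = 0.1985
M(t) = 1 - 0.1985
M(t) = 0.8015

0.8015


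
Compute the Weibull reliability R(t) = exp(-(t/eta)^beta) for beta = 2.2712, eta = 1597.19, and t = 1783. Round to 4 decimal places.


beta = 2.2712, eta = 1597.19, t = 1783
t/eta = 1783 / 1597.19 = 1.1163
(t/eta)^beta = 1.1163^2.2712 = 1.284
R(t) = exp(-1.284)
R(t) = 0.2769

0.2769


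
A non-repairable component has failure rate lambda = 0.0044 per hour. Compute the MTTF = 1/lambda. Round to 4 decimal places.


lambda = 0.0044
MTTF = 1 / 0.0044
MTTF = 227.2727

227.2727


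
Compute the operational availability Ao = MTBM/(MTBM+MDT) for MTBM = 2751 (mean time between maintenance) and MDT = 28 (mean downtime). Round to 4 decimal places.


MTBM = 2751
MDT = 28
MTBM + MDT = 2779
Ao = 2751 / 2779
Ao = 0.9899

0.9899


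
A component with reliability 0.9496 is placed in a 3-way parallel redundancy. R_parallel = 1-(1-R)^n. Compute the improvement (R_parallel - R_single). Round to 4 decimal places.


R_single = 0.9496, n = 3
1 - R_single = 0.0504
(1 - R_single)^n = 0.0504^3 = 0.0001
R_parallel = 1 - 0.0001 = 0.9999
Improvement = 0.9999 - 0.9496
Improvement = 0.0503

0.0503


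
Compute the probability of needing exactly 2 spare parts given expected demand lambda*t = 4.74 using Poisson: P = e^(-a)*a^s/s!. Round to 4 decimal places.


a = 4.74, s = 2
e^(-a) = e^(-4.74) = 0.0087
a^s = 4.74^2 = 22.4676
s! = 2
P = 0.0087 * 22.4676 / 2
P = 0.0982

0.0982


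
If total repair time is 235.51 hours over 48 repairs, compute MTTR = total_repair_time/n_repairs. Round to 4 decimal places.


total_repair_time = 235.51
n_repairs = 48
MTTR = 235.51 / 48
MTTR = 4.9065

4.9065


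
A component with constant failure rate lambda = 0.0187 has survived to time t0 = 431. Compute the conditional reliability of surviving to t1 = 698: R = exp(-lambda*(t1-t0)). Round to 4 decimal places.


lambda = 0.0187
t0 = 431, t1 = 698
t1 - t0 = 267
lambda * (t1-t0) = 0.0187 * 267 = 4.9929
R = exp(-4.9929)
R = 0.0068

0.0068


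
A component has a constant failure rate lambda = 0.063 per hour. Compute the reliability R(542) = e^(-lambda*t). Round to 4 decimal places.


lambda = 0.063
t = 542
lambda * t = 34.146
R(t) = e^(-34.146)
R(t) = 0.0

0.0


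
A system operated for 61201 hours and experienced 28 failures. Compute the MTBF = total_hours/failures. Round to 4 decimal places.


total_hours = 61201
failures = 28
MTBF = 61201 / 28
MTBF = 2185.75

2185.75


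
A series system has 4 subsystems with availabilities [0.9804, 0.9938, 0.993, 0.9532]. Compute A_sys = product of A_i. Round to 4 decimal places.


Subsystems: [0.9804, 0.9938, 0.993, 0.9532]
After subsystem 1 (A=0.9804): product = 0.9804
After subsystem 2 (A=0.9938): product = 0.9743
After subsystem 3 (A=0.993): product = 0.9675
After subsystem 4 (A=0.9532): product = 0.9222
A_sys = 0.9222

0.9222


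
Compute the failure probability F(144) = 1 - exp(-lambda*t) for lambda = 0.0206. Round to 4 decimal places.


lambda = 0.0206, t = 144
lambda * t = 2.9664
exp(-2.9664) = 0.0515
F(t) = 1 - 0.0515
F(t) = 0.9485

0.9485


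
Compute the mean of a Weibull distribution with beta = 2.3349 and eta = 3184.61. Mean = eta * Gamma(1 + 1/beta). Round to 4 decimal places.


beta = 2.3349, eta = 3184.61
1/beta = 0.4283
1 + 1/beta = 1.4283
Gamma(1.4283) = 0.8861
Mean = 3184.61 * 0.8861
Mean = 2821.8344

2821.8344


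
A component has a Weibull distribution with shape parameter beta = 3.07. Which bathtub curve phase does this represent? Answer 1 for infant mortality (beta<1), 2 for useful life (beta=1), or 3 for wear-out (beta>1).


beta = 3.07
Compare beta to 1:
beta < 1 => infant mortality (phase 1)
beta = 1 => useful life (phase 2)
beta > 1 => wear-out (phase 3)
Since beta = 3.07, this is wear-out (increasing failure rate)
Phase = 3

3


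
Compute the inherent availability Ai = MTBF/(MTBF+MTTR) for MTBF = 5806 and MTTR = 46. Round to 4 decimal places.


MTBF = 5806
MTTR = 46
MTBF + MTTR = 5852
Ai = 5806 / 5852
Ai = 0.9921

0.9921


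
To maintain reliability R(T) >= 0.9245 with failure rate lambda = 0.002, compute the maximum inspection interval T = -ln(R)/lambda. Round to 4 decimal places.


R_target = 0.9245
lambda = 0.002
-ln(0.9245) = 0.0785
T = 0.0785 / 0.002
T = 39.2511

39.2511


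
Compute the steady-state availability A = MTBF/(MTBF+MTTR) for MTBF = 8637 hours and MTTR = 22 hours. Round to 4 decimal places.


MTBF = 8637
MTTR = 22
MTBF + MTTR = 8659
A = 8637 / 8659
A = 0.9975

0.9975


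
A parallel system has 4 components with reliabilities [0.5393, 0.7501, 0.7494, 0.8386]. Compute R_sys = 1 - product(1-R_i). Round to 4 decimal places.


Components: [0.5393, 0.7501, 0.7494, 0.8386]
(1 - 0.5393) = 0.4607, running product = 0.4607
(1 - 0.7501) = 0.2499, running product = 0.1151
(1 - 0.7494) = 0.2506, running product = 0.0289
(1 - 0.8386) = 0.1614, running product = 0.0047
Product of (1-R_i) = 0.0047
R_sys = 1 - 0.0047 = 0.9953

0.9953


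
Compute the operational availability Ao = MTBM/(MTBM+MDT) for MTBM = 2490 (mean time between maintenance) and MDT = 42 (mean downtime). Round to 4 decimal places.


MTBM = 2490
MDT = 42
MTBM + MDT = 2532
Ao = 2490 / 2532
Ao = 0.9834

0.9834


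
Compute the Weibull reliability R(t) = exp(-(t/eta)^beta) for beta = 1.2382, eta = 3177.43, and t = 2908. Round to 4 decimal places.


beta = 1.2382, eta = 3177.43, t = 2908
t/eta = 2908 / 3177.43 = 0.9152
(t/eta)^beta = 0.9152^1.2382 = 0.8961
R(t) = exp(-0.8961)
R(t) = 0.4082

0.4082


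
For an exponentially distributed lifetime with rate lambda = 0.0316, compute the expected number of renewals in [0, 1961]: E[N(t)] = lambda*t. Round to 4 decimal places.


lambda = 0.0316
t = 1961
E[N(t)] = lambda * t
E[N(t)] = 0.0316 * 1961
E[N(t)] = 61.9676

61.9676


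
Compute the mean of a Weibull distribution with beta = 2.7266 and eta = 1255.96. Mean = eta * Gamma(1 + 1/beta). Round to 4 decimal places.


beta = 2.7266, eta = 1255.96
1/beta = 0.3668
1 + 1/beta = 1.3668
Gamma(1.3668) = 0.8896
Mean = 1255.96 * 0.8896
Mean = 1117.2839

1117.2839


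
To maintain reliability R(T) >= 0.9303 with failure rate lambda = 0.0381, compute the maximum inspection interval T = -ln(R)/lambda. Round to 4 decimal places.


R_target = 0.9303
lambda = 0.0381
-ln(0.9303) = 0.0722
T = 0.0722 / 0.0381
T = 1.8963

1.8963


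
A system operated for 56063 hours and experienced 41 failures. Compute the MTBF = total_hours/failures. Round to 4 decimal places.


total_hours = 56063
failures = 41
MTBF = 56063 / 41
MTBF = 1367.3902

1367.3902


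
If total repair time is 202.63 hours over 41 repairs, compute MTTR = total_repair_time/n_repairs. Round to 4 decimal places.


total_repair_time = 202.63
n_repairs = 41
MTTR = 202.63 / 41
MTTR = 4.9422

4.9422


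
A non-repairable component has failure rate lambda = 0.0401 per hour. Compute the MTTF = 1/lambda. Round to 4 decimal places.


lambda = 0.0401
MTTF = 1 / 0.0401
MTTF = 24.9377

24.9377
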